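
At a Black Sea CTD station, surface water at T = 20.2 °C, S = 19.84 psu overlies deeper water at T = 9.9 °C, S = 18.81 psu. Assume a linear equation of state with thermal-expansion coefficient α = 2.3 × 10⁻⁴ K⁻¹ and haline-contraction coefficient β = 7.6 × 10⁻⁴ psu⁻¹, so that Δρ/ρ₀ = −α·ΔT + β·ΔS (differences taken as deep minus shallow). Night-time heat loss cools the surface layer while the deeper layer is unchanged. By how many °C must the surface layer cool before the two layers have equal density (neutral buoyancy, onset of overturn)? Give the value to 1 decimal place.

6.9 °C

Neutral buoyancy requires Δρ = 0, i.e. −α(T_deep − T_surf′) + β(S_deep − S_surf) = 0.
T_surf′ = T_deep − (β/α)·ΔS = 9.9 − (7.6 × 10⁻⁴/2.3 × 10⁻⁴)·(-1.03) = 13.303 °C.
Cooling required: 20.2 − (13.303) = 6.897 °C.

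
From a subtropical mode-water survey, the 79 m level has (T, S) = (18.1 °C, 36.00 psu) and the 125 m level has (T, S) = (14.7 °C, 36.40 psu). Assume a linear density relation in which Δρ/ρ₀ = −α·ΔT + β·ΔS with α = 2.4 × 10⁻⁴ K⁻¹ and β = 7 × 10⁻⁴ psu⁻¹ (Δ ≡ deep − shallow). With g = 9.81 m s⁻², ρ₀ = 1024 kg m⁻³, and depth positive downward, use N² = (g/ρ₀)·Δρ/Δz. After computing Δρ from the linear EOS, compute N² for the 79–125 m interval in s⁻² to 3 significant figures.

ΔT = -3.4 K, ΔS = +0.40 psu (deep − shallow).
Δρ/ρ₀ = −αΔT + βΔS = 8.16 × 10⁻⁴ + 2.80 × 10⁻⁴ = 1.096 × 10⁻³, so Δρ ≈ 1.122 kg m⁻³.
N² = (g/ρ₀)·Δρ/Δz = g·(Δρ/ρ₀)/Δz = 9.81 × 1.096 × 10⁻³ / 46 = 2.3373 × 10⁻⁴ s⁻² ≈ 2.34 × 10⁻⁴ s⁻².

2.34 × 10⁻⁴ s⁻²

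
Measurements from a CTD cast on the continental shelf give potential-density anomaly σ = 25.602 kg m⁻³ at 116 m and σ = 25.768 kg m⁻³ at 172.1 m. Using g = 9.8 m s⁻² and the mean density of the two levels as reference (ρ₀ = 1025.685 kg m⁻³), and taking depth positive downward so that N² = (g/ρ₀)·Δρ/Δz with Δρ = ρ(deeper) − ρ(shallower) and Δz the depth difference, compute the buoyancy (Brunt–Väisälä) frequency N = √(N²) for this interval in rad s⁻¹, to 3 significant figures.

Δρ = 1025.768 − 1025.602 = 0.166 kg m⁻³ over Δz = 172.1 − 116 = 56.1 m.
N² = (9.8/1025.685) × (0.166/56.1) = 2.8272 × 10⁻⁵ s⁻².
N = √(2.8272 × 10⁻⁵) = 5.3171 × 10⁻³ rad s⁻¹ ≈ 5.32 × 10⁻³ rad s⁻¹.

5.32 × 10⁻³ rad s⁻¹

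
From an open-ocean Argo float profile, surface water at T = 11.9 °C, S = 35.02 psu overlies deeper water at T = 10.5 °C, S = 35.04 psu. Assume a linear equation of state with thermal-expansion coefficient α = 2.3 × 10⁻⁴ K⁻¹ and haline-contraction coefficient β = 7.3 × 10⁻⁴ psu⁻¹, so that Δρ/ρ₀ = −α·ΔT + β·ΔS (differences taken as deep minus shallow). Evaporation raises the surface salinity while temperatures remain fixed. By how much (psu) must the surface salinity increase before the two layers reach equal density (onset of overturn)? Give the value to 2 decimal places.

0.46 psu

Neutral buoyancy requires −α(T_deep − T_surf) + β(S_deep − S_surf′) = 0.
S_surf′ = S_deep − (α/β)·ΔT = 35.04 − (2.3 × 10⁻⁴/7.3 × 10⁻⁴)·(-1.4) = 35.4811 psu.
Increase required: 35.4811 − 35.02 = 0.4611 psu.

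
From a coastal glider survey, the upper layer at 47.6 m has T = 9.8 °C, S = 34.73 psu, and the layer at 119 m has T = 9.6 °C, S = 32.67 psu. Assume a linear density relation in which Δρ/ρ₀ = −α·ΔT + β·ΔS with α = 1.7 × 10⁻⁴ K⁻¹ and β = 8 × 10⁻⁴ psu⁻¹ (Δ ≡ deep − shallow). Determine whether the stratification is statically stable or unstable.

unstable

ΔT = 9.6 − 9.8 = -0.2 K and ΔS = 32.67 − 34.73 = -2.06 psu (deep − shallow).
−αΔT = 3.40 × 10⁻⁵; βΔS = -1.648 × 10⁻³; sum Δρ/ρ₀ = -1.614 × 10⁻³.
Δρ/ρ₀ < 0, so Δρ < 0: deeper water is lighter → statically unstable; the column would overturn.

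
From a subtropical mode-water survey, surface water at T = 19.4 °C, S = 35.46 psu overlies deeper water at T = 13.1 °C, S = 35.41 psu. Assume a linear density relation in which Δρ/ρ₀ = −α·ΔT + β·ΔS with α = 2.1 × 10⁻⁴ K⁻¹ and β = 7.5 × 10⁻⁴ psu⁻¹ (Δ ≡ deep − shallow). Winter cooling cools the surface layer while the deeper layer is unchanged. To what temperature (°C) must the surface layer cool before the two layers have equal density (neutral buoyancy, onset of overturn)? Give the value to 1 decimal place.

13.3 °C

Neutral buoyancy requires Δρ = 0, i.e. −α(T_deep − T_surf′) + β(S_deep − S_surf) = 0.
T_surf′ = T_deep − (β/α)·ΔS = 13.1 − (7.5 × 10⁻⁴/2.1 × 10⁻⁴)·(-0.05) = 13.279 °C.
Cooling required: 19.4 − (13.279) = 6.121 °C.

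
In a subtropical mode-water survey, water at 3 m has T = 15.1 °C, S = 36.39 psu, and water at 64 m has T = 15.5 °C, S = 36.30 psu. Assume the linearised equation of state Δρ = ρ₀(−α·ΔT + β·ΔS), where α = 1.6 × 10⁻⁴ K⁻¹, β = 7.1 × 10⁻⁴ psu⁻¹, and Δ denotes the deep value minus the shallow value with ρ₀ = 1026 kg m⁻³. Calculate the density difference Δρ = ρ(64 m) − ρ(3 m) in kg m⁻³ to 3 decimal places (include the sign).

-0.131 kg m⁻³

ΔT = +0.4 K, ΔS = -0.09 psu (deep − shallow).
Δρ/ρ₀ = −(1.6 × 10⁻⁴)(+0.4) + (7.1 × 10⁻⁴)(-0.09) = -1.279 × 10⁻⁴.
Δρ = 1026 × (-1.279 × 10⁻⁴) = -0.131 kg m⁻³.
Negative Δρ: lighter below, statically unstable.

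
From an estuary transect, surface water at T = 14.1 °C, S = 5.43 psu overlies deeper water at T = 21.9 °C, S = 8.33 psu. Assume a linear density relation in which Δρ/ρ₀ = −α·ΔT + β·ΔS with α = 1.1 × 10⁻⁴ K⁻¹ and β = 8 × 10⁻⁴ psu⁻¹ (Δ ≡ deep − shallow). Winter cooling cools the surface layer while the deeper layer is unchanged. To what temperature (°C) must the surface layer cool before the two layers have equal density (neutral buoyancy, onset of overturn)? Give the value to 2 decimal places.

Neutral buoyancy requires Δρ = 0, i.e. −α(T_deep − T_surf′) + β(S_deep − S_surf) = 0.
T_surf′ = T_deep − (β/α)·ΔS = 21.9 − (8 × 10⁻⁴/1.1 × 10⁻⁴)·(+2.90) = 0.8091 °C.
Cooling required: 14.1 − (0.8091) = 13.2909 °C.

0.81 °C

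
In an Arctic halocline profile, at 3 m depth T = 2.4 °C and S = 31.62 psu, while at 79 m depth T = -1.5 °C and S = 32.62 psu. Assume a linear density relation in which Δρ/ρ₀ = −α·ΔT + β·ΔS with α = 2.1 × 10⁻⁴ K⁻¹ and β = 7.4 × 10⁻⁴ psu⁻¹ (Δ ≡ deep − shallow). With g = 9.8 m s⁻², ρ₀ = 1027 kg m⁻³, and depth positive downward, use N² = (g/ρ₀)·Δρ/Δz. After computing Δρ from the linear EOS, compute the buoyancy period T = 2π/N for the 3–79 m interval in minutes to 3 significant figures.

ΔT = -3.9 K, ΔS = +1.00 psu (deep − shallow).
Δρ/ρ₀ = −αΔT + βΔS = 8.19 × 10⁻⁴ + 7.40 × 10⁻⁴ = 1.559 × 10⁻³, so Δρ ≈ 1.601 kg m⁻³.
N² = (g/ρ₀)·Δρ/Δz = g·(Δρ/ρ₀)/Δz = 9.8 × 1.559 × 10⁻³ / 76 = 2.0103 × 10⁻⁴ s⁻².
N = √(2.0103 × 10⁻⁴) = 0.014179 rad s⁻¹ → T = 2π/N = 443.13 s = 7.3855 min ≈ 7.39 min.

7.39 min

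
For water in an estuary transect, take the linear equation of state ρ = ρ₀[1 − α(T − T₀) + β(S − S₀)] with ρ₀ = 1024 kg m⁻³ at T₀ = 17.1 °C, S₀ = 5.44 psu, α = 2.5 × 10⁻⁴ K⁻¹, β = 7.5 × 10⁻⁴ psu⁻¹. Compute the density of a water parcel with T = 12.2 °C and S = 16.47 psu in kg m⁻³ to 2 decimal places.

1033.73 kg m⁻³

T − T₀ = -4.9 K, S − S₀ = +11.03 psu.
Bracket = 1 − α·(-4.9) + β·(+11.03) = 1 + (9.4975 × 10⁻³) = 1.0094975.
ρ = 1024 × 1.0094975 = 1033.73 kg m⁻³.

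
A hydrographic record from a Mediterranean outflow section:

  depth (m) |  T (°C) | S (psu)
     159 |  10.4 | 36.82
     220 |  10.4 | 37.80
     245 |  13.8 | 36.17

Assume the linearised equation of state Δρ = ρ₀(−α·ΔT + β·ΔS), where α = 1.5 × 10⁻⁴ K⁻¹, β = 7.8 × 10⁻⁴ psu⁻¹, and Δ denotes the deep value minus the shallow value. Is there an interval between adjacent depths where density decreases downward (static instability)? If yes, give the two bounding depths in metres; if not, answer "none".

220–245 m

Evaluate Δρ/ρ₀ = −αΔT + βΔS across each adjacent pair:
  159–220 m: −αΔT+βΔS = −(1.5 × 10⁻⁴)(+0.0)+(7.8 × 10⁻⁴)(+0.98) = 7.6 × 10⁻⁴ → stable
  220–245 m: −αΔT+βΔS = −(1.5 × 10⁻⁴)(+3.4)+(7.8 × 10⁻⁴)(-1.63) = -1.8 × 10⁻³ → UNSTABLE
The 220–245 m interval has Δρ < 0: lighter water underlies denser water.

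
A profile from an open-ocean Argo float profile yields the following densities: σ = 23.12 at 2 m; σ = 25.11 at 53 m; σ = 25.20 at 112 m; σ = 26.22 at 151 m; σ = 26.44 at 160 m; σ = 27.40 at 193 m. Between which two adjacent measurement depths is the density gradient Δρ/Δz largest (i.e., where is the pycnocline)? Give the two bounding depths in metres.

Compute the density gradient over each adjacent pair:
  2–53 m: Δρ/Δz = 1.99/51 = 0.039 kg m⁻⁴
  53–112 m: Δρ/Δz = 0.09/59 = 1.5 × 10⁻³ kg m⁻⁴
  112–151 m: Δρ/Δz = 1.02/39 = 0.026 kg m⁻⁴
  151–160 m: Δρ/Δz = 0.22/9 = 0.024 kg m⁻⁴
  160–193 m: Δρ/Δz = 0.96/33 = 0.029 kg m⁻⁴
The largest gradient is in the 2–53 m interval — the pycnocline.

2–53 m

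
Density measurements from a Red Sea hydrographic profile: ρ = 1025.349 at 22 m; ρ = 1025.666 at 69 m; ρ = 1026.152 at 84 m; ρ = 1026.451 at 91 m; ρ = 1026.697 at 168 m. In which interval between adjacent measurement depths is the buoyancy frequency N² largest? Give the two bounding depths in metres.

84–91 m

Compute the density gradient over each adjacent pair:
  22–69 m: Δρ/Δz = 0.317/47 = 6.7 × 10⁻³ kg m⁻⁴
  69–84 m: Δρ/Δz = 0.486/15 = 0.032 kg m⁻⁴
  84–91 m: Δρ/Δz = 0.299/7 = 0.043 kg m⁻⁴
  91–168 m: Δρ/Δz = 0.246/77 = 3.2 × 10⁻³ kg m⁻⁴
The largest gradient is in the 84–91 m interval — the pycnocline.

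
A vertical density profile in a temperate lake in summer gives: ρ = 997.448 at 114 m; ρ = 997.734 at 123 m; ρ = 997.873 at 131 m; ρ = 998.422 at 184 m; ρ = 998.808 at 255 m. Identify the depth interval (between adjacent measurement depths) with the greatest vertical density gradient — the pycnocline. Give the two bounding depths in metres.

114–123 m

Compute the density gradient over each adjacent pair:
  114–123 m: Δρ/Δz = 0.286/9 = 0.032 kg m⁻⁴
  123–131 m: Δρ/Δz = 0.139/8 = 0.017 kg m⁻⁴
  131–184 m: Δρ/Δz = 0.549/53 = 0.010 kg m⁻⁴
  184–255 m: Δρ/Δz = 0.386/71 = 5.4 × 10⁻³ kg m⁻⁴
The largest gradient is in the 114–123 m interval — the pycnocline.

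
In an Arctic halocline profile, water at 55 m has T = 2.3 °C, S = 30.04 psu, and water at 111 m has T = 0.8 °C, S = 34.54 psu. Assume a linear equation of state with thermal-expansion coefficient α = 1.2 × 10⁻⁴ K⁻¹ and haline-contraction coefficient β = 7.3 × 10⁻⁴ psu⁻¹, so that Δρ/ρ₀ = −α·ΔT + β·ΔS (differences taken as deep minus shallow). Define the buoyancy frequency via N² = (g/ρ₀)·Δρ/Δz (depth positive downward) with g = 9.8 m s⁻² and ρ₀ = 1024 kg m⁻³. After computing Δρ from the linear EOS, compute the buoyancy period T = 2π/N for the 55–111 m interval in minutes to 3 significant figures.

4.25 min

ΔT = -1.5 K, ΔS = +4.50 psu (deep − shallow).
Δρ/ρ₀ = −αΔT + βΔS = 1.80 × 10⁻⁴ + 3.285 × 10⁻³ = 3.465 × 10⁻³, so Δρ ≈ 3.548 kg m⁻³.
N² = (g/ρ₀)·Δρ/Δz = g·(Δρ/ρ₀)/Δz = 9.8 × 3.465 × 10⁻³ / 56 = 6.0638 × 10⁻⁴ s⁻².
N = √(6.0638 × 10⁻⁴) = 0.024625 rad s⁻¹ → T = 2π/N = 255.15 s = 4.2525 min ≈ 4.25 min.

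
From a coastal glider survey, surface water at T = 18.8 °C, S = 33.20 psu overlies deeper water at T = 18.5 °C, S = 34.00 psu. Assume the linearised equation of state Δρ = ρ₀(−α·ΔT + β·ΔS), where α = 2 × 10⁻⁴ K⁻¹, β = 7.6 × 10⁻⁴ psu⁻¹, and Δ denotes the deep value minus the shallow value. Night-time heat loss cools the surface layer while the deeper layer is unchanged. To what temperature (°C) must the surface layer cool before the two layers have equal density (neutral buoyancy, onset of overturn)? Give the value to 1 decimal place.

Neutral buoyancy requires Δρ = 0, i.e. −α(T_deep − T_surf′) + β(S_deep − S_surf) = 0.
T_surf′ = T_deep − (β/α)·ΔS = 18.5 − (7.6 × 10⁻⁴/2 × 10⁻⁴)·(+0.80) = 15.460 °C.
Cooling required: 18.8 − (15.460) = 3.340 °C.

15.5 °C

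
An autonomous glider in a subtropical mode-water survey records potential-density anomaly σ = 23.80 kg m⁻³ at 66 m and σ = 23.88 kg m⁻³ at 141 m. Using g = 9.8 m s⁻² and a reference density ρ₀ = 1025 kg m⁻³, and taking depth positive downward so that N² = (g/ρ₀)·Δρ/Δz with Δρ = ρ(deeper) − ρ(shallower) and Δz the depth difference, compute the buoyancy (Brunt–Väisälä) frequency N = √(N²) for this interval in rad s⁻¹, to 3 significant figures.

3.19 × 10⁻³ rad s⁻¹

Δρ = 1023.88 − 1023.80 = 0.08 kg m⁻³ over Δz = 141 − 66 = 75 m.
N² = (9.8/1025) × (0.08/75) = 1.0198 × 10⁻⁵ s⁻².
N = √(1.0198 × 10⁻⁵) = 3.1934 × 10⁻³ rad s⁻¹ ≈ 3.19 × 10⁻³ rad s⁻¹.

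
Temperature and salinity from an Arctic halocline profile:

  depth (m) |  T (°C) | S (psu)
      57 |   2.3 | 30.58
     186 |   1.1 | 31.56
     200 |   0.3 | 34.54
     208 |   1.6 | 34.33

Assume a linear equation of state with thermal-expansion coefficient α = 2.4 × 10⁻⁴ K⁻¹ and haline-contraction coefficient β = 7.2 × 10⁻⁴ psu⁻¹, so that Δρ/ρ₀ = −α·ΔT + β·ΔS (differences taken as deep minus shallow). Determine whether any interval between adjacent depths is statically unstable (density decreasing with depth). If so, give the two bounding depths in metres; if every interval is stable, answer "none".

Evaluate Δρ/ρ₀ = −αΔT + βΔS across each adjacent pair:
  57–186 m: −αΔT+βΔS = −(2.4 × 10⁻⁴)(-1.2)+(7.2 × 10⁻⁴)(+0.98) = 9.9 × 10⁻⁴ → stable
  186–200 m: −αΔT+βΔS = −(2.4 × 10⁻⁴)(-0.8)+(7.2 × 10⁻⁴)(+2.98) = 2.3 × 10⁻³ → stable
  200–208 m: −αΔT+βΔS = −(2.4 × 10⁻⁴)(+1.3)+(7.2 × 10⁻⁴)(-0.21) = -4.6 × 10⁻⁴ → UNSTABLE
The 200–208 m interval has Δρ < 0: lighter water underlies denser water.

200–208 m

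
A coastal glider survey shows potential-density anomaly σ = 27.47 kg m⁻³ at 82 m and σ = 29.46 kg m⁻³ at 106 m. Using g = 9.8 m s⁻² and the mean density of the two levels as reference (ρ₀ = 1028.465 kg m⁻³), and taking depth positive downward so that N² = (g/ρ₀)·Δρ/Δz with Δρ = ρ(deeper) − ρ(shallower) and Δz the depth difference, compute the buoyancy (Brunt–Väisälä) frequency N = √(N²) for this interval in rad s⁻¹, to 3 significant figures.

Δρ = 1029.46 − 1027.47 = 1.99 kg m⁻³ over Δz = 106 − 82 = 24 m.
N² = (9.8/1028.465) × (1.99/24) = 7.9009 × 10⁻⁴ s⁻².
N = √(7.9009 × 10⁻⁴) = 0.028109 rad s⁻¹ ≈ 0.0281 rad s⁻¹.

0.0281 rad s⁻¹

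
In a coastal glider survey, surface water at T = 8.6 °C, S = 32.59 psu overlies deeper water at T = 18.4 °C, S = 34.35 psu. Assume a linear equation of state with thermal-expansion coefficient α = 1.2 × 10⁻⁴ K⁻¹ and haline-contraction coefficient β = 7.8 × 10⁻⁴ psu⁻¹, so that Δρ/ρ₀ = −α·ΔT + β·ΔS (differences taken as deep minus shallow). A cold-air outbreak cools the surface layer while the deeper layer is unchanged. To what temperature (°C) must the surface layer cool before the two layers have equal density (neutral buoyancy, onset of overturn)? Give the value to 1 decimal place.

7.0 °C

Neutral buoyancy requires Δρ = 0, i.e. −α(T_deep − T_surf′) + β(S_deep − S_surf) = 0.
T_surf′ = T_deep − (β/α)·ΔS = 18.4 − (7.8 × 10⁻⁴/1.2 × 10⁻⁴)·(+1.76) = 6.960 °C.
Cooling required: 8.6 − (6.960) = 1.640 °C.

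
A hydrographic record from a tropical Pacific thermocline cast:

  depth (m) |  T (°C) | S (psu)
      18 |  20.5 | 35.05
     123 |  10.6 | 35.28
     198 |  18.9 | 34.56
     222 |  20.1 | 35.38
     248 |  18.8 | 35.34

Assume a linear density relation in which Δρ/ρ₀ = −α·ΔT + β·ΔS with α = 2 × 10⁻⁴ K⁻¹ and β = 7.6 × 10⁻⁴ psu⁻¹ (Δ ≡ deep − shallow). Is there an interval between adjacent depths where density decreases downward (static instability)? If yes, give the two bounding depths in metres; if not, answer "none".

123–198 m

Evaluate Δρ/ρ₀ = −αΔT + βΔS across each adjacent pair:
  18–123 m: −αΔT+βΔS = −(2 × 10⁻⁴)(-9.9)+(7.6 × 10⁻⁴)(+0.23) = 2.2 × 10⁻³ → stable
  123–198 m: −αΔT+βΔS = −(2 × 10⁻⁴)(+8.3)+(7.6 × 10⁻⁴)(-0.72) = -2.2 × 10⁻³ → UNSTABLE
  198–222 m: −αΔT+βΔS = −(2 × 10⁻⁴)(+1.2)+(7.6 × 10⁻⁴)(+0.82) = 3.8 × 10⁻⁴ → stable
  222–248 m: −αΔT+βΔS = −(2 × 10⁻⁴)(-1.3)+(7.6 × 10⁻⁴)(-0.04) = 2.3 × 10⁻⁴ → stable
The 123–198 m interval has Δρ < 0: lighter water underlies denser water.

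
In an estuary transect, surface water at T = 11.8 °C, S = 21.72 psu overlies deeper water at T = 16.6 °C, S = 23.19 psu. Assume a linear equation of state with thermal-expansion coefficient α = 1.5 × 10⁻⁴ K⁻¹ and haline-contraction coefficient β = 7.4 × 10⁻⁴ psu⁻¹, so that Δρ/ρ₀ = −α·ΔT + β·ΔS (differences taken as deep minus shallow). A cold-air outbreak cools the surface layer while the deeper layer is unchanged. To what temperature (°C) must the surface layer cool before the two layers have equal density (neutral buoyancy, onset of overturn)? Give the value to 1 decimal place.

Neutral buoyancy requires Δρ = 0, i.e. −α(T_deep − T_surf′) + β(S_deep − S_surf) = 0.
T_surf′ = T_deep − (β/α)·ΔS = 16.6 − (7.4 × 10⁻⁴/1.5 × 10⁻⁴)·(+1.47) = 9.348 °C.
Cooling required: 11.8 − (9.348) = 2.452 °C.

9.3 °C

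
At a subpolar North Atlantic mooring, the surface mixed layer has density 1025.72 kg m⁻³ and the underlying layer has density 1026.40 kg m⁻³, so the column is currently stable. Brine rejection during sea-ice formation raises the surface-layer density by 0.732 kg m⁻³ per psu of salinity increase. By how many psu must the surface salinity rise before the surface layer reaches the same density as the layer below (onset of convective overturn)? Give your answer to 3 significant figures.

Density deficit of the surface layer: 1026.40 − 1025.72 = 0.68 kg m⁻³.
Required change = 0.68 / 0.732 = 0.929 psu.

0.929 psu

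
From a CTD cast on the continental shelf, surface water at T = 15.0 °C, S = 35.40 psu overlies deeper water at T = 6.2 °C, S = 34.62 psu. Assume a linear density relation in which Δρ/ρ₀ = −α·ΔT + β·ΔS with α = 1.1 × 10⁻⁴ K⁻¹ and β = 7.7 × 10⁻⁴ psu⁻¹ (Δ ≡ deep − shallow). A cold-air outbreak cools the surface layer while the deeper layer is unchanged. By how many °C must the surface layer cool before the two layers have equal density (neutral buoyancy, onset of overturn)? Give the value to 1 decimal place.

Neutral buoyancy requires Δρ = 0, i.e. −α(T_deep − T_surf′) + β(S_deep − S_surf) = 0.
T_surf′ = T_deep − (β/α)·ΔS = 6.2 − (7.7 × 10⁻⁴/1.1 × 10⁻⁴)·(-0.78) = 11.660 °C.
Cooling required: 15.0 − (11.660) = 3.340 °C.

3.3 °C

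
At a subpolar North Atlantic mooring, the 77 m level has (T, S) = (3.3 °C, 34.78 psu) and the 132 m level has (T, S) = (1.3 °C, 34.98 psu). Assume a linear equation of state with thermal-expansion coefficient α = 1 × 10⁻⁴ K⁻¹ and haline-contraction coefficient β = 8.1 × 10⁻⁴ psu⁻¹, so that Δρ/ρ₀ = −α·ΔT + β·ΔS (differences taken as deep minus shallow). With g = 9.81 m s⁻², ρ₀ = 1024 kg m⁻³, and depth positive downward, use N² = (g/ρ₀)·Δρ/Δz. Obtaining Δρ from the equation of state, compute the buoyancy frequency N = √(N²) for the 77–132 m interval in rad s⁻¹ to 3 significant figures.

ΔT = -2.0 K, ΔS = +0.20 psu (deep − shallow).
Δρ/ρ₀ = −αΔT + βΔS = 2.00 × 10⁻⁴ + 1.62 × 10⁻⁴ = 3.62 × 10⁻⁴, so Δρ ≈ 0.3707 kg m⁻³.
N² = (g/ρ₀)·Δρ/Δz = g·(Δρ/ρ₀)/Δz = 9.81 × 3.62 × 10⁻⁴ / 55 = 6.4568 × 10⁻⁵ s⁻².
N = √(6.4568 × 10⁻⁵) = 8.0354 × 10⁻³ rad s⁻¹ ≈ 8.04 × 10⁻³ rad s⁻¹.

8.04 × 10⁻³ rad s⁻¹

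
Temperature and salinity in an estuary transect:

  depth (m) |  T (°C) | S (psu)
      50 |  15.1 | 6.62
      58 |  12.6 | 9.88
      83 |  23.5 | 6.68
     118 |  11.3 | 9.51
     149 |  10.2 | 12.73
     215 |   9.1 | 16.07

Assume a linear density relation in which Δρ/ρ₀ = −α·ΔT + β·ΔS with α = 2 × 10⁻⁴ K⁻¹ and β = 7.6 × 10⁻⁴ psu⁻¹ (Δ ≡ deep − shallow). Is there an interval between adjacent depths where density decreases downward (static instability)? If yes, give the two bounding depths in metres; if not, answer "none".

Evaluate Δρ/ρ₀ = −αΔT + βΔS across each adjacent pair:
  50–58 m: −αΔT+βΔS = −(2 × 10⁻⁴)(-2.5)+(7.6 × 10⁻⁴)(+3.26) = 3.0 × 10⁻³ → stable
  58–83 m: −αΔT+βΔS = −(2 × 10⁻⁴)(+10.9)+(7.6 × 10⁻⁴)(-3.20) = -4.6 × 10⁻³ → UNSTABLE
  83–118 m: −αΔT+βΔS = −(2 × 10⁻⁴)(-12.2)+(7.6 × 10⁻⁴)(+2.83) = 4.6 × 10⁻³ → stable
  118–149 m: −αΔT+βΔS = −(2 × 10⁻⁴)(-1.1)+(7.6 × 10⁻⁴)(+3.22) = 2.7 × 10⁻³ → stable
  149–215 m: −αΔT+βΔS = −(2 × 10⁻⁴)(-1.1)+(7.6 × 10⁻⁴)(+3.34) = 2.8 × 10⁻³ → stable
The 58–83 m interval has Δρ < 0: lighter water underlies denser water.

58–83 m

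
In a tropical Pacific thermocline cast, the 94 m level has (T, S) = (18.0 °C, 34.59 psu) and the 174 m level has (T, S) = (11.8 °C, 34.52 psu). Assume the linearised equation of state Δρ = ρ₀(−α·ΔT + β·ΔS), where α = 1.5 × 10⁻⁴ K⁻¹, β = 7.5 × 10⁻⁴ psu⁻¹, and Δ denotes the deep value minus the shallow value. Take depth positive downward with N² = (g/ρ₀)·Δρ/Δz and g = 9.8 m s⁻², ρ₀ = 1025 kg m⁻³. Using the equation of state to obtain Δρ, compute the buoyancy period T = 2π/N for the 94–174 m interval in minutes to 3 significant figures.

ΔT = -6.2 K, ΔS = -0.07 psu (deep − shallow).
Δρ/ρ₀ = −αΔT + βΔS = 9.30 × 10⁻⁴ − 5.25 × 10⁻⁵ = 8.775 × 10⁻⁴, so Δρ ≈ 0.8994 kg m⁻³.
N² = (g/ρ₀)·Δρ/Δz = g·(Δρ/ρ₀)/Δz = 9.8 × 8.775 × 10⁻⁴ / 80 = 1.0749 × 10⁻⁴ s⁻².
N = √(1.0749 × 10⁻⁴) = 0.010368 rad s⁻¹ → T = 2π/N = 606.02 s = 10.100 min ≈ 10.1 min.

10.1 min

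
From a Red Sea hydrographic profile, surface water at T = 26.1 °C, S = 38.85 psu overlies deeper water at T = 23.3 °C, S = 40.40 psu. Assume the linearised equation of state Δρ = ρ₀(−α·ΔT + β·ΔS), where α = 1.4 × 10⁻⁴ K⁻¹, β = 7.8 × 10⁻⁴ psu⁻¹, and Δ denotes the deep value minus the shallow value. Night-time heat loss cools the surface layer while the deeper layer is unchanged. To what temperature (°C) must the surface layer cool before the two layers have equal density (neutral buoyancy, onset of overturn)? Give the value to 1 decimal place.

14.7 °C

Neutral buoyancy requires Δρ = 0, i.e. −α(T_deep − T_surf′) + β(S_deep − S_surf) = 0.
T_surf′ = T_deep − (β/α)·ΔS = 23.3 − (7.8 × 10⁻⁴/1.4 × 10⁻⁴)·(+1.55) = 14.664 °C.
Cooling required: 26.1 − (14.664) = 11.436 °C.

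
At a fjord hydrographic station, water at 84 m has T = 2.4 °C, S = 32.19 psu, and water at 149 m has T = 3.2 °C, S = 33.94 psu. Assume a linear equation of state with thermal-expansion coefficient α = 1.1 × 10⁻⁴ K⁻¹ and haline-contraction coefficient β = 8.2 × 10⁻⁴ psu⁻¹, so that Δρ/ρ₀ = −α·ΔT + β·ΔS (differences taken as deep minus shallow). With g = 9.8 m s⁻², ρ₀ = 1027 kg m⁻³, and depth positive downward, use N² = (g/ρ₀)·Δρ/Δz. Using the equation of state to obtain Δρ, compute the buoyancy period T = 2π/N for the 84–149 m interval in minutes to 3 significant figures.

ΔT = +0.8 K, ΔS = +1.75 psu (deep − shallow).
Δρ/ρ₀ = −αΔT + βΔS = -8.80 × 10⁻⁵ + 1.435 × 10⁻³ = 1.347 × 10⁻³, so Δρ ≈ 1.383 kg m⁻³.
N² = (g/ρ₀)·Δρ/Δz = g·(Δρ/ρ₀)/Δz = 9.8 × 1.347 × 10⁻³ / 65 = 2.0309 × 10⁻⁴ s⁻².
N = √(2.0309 × 10⁻⁴) = 0.014251 rad s⁻¹ → T = 2π/N = 440.89 s = 7.3482 min ≈ 7.35 min.

7.35 min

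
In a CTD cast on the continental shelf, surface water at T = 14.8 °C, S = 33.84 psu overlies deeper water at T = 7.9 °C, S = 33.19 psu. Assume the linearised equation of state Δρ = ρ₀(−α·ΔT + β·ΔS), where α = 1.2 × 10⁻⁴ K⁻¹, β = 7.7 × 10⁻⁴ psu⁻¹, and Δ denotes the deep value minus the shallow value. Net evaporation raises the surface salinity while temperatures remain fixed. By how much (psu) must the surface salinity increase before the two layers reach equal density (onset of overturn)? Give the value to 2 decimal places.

0.43 psu

Neutral buoyancy requires −α(T_deep − T_surf) + β(S_deep − S_surf′) = 0.
S_surf′ = S_deep − (α/β)·ΔT = 33.19 − (1.2 × 10⁻⁴/7.7 × 10⁻⁴)·(-6.9) = 34.2653 psu.
Increase required: 34.2653 − 33.84 = 0.4253 psu.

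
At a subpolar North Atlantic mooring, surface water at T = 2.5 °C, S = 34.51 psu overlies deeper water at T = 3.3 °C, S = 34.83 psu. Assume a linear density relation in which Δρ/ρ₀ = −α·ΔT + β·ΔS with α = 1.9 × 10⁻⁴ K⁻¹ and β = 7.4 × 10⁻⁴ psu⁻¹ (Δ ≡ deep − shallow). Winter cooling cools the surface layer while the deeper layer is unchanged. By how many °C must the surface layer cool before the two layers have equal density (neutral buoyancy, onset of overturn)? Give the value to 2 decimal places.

Neutral buoyancy requires Δρ = 0, i.e. −α(T_deep − T_surf′) + β(S_deep − S_surf) = 0.
T_surf′ = T_deep − (β/α)·ΔS = 3.3 − (7.4 × 10⁻⁴/1.9 × 10⁻⁴)·(+0.32) = 2.0537 °C.
Cooling required: 2.5 − (2.0537) = 0.4463 °C.

0.45 °C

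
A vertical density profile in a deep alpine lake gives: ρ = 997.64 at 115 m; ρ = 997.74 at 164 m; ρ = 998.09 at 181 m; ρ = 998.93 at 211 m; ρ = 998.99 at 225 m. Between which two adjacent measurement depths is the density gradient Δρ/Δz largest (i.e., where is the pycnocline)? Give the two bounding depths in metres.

Compute the density gradient over each adjacent pair:
  115–164 m: Δρ/Δz = 0.10/49 = 2.0 × 10⁻³ kg m⁻⁴
  164–181 m: Δρ/Δz = 0.35/17 = 0.021 kg m⁻⁴
  181–211 m: Δρ/Δz = 0.84/30 = 0.028 kg m⁻⁴
  211–225 m: Δρ/Δz = 0.06/14 = 4.3 × 10⁻³ kg m⁻⁴
The largest gradient is in the 181–211 m interval — the pycnocline.

181–211 m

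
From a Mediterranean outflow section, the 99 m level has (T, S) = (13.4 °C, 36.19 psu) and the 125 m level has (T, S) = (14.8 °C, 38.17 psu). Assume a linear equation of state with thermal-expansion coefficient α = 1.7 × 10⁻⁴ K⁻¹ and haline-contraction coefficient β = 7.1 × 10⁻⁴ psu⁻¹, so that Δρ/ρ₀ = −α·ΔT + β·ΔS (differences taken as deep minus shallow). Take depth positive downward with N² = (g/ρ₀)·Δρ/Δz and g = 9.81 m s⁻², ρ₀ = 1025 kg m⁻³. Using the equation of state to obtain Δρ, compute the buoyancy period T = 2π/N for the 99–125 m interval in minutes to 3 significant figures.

4.99 min

ΔT = +1.4 K, ΔS = +1.98 psu (deep − shallow).
Δρ/ρ₀ = −αΔT + βΔS = -2.38 × 10⁻⁴ + 1.4058 × 10⁻³ = 1.1678 × 10⁻³, so Δρ ≈ 1.197 kg m⁻³.
N² = (g/ρ₀)·Δρ/Δz = g·(Δρ/ρ₀)/Δz = 9.81 × 1.1678 × 10⁻³ / 26 = 4.4062 × 10⁻⁴ s⁻².
N = √(4.4062 × 10⁻⁴) = 0.020991 rad s⁻¹ → T = 2π/N = 299.33 s = 4.9888 min ≈ 4.99 min.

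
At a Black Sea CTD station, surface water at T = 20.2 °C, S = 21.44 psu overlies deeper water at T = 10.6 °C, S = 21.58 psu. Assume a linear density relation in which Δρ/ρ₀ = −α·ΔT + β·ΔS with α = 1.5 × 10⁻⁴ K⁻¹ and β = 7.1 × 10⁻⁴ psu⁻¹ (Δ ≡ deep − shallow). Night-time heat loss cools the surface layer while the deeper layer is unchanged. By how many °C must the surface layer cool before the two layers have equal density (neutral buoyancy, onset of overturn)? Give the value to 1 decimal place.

10.3 °C

Neutral buoyancy requires Δρ = 0, i.e. −α(T_deep − T_surf′) + β(S_deep − S_surf) = 0.
T_surf′ = T_deep − (β/α)·ΔS = 10.6 − (7.1 × 10⁻⁴/1.5 × 10⁻⁴)·(+0.14) = 9.937 °C.
Cooling required: 20.2 − (9.937) = 10.263 °C.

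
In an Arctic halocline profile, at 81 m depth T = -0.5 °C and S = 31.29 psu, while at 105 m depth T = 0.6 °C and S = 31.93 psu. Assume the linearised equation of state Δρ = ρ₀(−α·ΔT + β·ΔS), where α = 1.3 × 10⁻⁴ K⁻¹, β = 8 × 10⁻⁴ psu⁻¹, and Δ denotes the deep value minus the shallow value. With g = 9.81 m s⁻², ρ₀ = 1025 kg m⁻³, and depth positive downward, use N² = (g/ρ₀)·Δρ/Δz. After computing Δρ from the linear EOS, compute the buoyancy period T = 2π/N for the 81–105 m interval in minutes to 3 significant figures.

ΔT = +1.1 K, ΔS = +0.64 psu (deep − shallow).
Δρ/ρ₀ = −αΔT + βΔS = -1.43 × 10⁻⁴ + 5.12 × 10⁻⁴ = 3.69 × 10⁻⁴, so Δρ ≈ 0.3782 kg m⁻³.
N² = (g/ρ₀)·Δρ/Δz = g·(Δρ/ρ₀)/Δz = 9.81 × 3.69 × 10⁻⁴ / 24 = 1.5083 × 10⁻⁴ s⁻².
N = √(1.5083 × 10⁻⁴) = 0.012281 rad s⁻¹ → T = 2π/N = 511.62 s = 8.5270 min ≈ 8.53 min.

8.53 min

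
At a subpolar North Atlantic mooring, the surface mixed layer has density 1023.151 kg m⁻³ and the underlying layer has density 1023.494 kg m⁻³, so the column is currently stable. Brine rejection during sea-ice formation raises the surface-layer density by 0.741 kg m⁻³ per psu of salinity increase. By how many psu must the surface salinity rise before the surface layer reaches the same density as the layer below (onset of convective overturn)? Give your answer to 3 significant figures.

Density deficit of the surface layer: 1023.494 − 1023.151 = 0.343 kg m⁻³.
Required change = 0.343 / 0.741 = 0.463 psu.

0.463 psu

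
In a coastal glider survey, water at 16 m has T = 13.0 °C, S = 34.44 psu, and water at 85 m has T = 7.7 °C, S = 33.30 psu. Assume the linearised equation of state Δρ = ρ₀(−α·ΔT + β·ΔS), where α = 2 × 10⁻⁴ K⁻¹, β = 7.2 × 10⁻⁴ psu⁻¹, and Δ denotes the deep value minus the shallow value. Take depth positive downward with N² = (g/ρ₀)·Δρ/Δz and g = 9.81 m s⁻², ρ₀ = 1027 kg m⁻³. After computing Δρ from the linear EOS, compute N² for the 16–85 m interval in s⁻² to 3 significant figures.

ΔT = -5.3 K, ΔS = -1.14 psu (deep − shallow).
Δρ/ρ₀ = −αΔT + βΔS = 1.06 × 10⁻³ − 8.208 × 10⁻⁴ = 2.392 × 10⁻⁴, so Δρ ≈ 0.2457 kg m⁻³.
N² = (g/ρ₀)·Δρ/Δz = g·(Δρ/ρ₀)/Δz = 9.81 × 2.392 × 10⁻⁴ / 69 = 3.4008 × 10⁻⁵ s⁻² ≈ 3.40 × 10⁻⁵ s⁻².

3.40 × 10⁻⁵ s⁻²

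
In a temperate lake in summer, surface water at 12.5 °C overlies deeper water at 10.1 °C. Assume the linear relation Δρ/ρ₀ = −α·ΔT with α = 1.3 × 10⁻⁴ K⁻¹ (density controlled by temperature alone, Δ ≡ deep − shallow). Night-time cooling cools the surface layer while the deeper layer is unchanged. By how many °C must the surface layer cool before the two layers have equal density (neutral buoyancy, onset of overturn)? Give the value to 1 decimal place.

With temperature the only control, equal density requires T_surf′ = T_deep.
T_surf′ = 10.1 °C.
Cooling required: 12.5 − 10.1 = 2.4 °C.

2.4 °C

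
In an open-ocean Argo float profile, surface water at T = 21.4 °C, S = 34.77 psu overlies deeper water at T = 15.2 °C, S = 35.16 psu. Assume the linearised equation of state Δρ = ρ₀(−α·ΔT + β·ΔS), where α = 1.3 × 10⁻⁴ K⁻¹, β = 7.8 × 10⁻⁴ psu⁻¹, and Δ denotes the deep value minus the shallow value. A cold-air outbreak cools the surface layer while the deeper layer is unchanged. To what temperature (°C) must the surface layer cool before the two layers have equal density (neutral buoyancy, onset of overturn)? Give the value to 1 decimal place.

Neutral buoyancy requires Δρ = 0, i.e. −α(T_deep − T_surf′) + β(S_deep − S_surf) = 0.
T_surf′ = T_deep − (β/α)·ΔS = 15.2 − (7.8 × 10⁻⁴/1.3 × 10⁻⁴)·(+0.39) = 12.860 °C.
Cooling required: 21.4 − (12.860) = 8.540 °C.

12.9 °C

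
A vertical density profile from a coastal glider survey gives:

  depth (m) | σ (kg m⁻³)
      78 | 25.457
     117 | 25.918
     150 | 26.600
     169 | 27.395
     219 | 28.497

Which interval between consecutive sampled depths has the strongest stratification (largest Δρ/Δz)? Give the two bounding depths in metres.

150–169 m

Compute the density gradient over each adjacent pair:
  78–117 m: Δρ/Δz = 0.461/39 = 0.012 kg m⁻⁴
  117–150 m: Δρ/Δz = 0.682/33 = 0.021 kg m⁻⁴
  150–169 m: Δρ/Δz = 0.795/19 = 0.042 kg m⁻⁴
  169–219 m: Δρ/Δz = 1.102/50 = 0.022 kg m⁻⁴
The largest gradient is in the 150–169 m interval — the pycnocline.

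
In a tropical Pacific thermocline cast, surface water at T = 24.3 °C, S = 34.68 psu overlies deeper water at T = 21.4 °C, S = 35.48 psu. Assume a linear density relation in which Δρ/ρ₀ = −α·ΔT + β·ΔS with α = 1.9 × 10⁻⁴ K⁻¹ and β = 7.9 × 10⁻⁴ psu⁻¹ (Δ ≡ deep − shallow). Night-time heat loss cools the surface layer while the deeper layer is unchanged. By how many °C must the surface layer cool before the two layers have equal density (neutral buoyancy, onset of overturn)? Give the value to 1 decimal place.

Neutral buoyancy requires Δρ = 0, i.e. −α(T_deep − T_surf′) + β(S_deep − S_surf) = 0.
T_surf′ = T_deep − (β/α)·ΔS = 21.4 − (7.9 × 10⁻⁴/1.9 × 10⁻⁴)·(+0.80) = 18.074 °C.
Cooling required: 24.3 − (18.074) = 6.226 °C.

6.2 °C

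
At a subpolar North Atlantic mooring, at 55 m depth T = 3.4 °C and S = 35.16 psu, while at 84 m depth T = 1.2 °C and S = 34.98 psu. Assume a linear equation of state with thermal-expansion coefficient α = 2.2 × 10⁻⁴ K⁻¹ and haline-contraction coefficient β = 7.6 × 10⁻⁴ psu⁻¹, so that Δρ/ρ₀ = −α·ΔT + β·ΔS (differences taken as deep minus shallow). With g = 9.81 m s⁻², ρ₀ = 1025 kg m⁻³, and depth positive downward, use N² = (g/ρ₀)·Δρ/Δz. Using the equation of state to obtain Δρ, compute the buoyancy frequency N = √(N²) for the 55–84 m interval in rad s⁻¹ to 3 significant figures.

ΔT = -2.2 K, ΔS = -0.18 psu (deep − shallow).
Δρ/ρ₀ = −αΔT + βΔS = 4.84 × 10⁻⁴ − 1.368 × 10⁻⁴ = 3.472 × 10⁻⁴, so Δρ ≈ 0.3559 kg m⁻³.
N² = (g/ρ₀)·Δρ/Δz = g·(Δρ/ρ₀)/Δz = 9.81 × 3.472 × 10⁻⁴ / 29 = 1.1745 × 10⁻⁴ s⁻².
N = √(1.1745 × 10⁻⁴) = 0.010837 rad s⁻¹ ≈ 0.0108 rad s⁻¹.

0.0108 rad s⁻¹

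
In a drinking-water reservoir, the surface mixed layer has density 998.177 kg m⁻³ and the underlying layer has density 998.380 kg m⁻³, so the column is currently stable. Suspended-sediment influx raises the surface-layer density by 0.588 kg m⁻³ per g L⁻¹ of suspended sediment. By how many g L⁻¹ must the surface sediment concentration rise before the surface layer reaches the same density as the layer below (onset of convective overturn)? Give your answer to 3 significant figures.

Density deficit of the surface layer: 998.380 − 998.177 = 0.203 kg m⁻³.
Required change = 0.203 / 0.588 = 0.345 g L⁻¹.

0.345 g L⁻¹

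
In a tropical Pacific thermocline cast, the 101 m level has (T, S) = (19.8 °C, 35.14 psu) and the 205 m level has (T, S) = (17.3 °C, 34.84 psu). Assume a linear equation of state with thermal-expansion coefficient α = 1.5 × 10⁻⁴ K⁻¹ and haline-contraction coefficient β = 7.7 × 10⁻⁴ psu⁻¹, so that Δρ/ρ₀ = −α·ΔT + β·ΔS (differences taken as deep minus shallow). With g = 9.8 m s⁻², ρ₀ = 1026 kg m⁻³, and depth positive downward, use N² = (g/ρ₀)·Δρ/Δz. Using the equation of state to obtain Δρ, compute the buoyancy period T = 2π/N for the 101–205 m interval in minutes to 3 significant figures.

ΔT = -2.5 K, ΔS = -0.30 psu (deep − shallow).
Δρ/ρ₀ = −αΔT + βΔS = 3.75 × 10⁻⁴ − 2.31 × 10⁻⁴ = 1.44 × 10⁻⁴, so Δρ ≈ 0.1477 kg m⁻³.
N² = (g/ρ₀)·Δρ/Δz = g·(Δρ/ρ₀)/Δz = 9.8 × 1.44 × 10⁻⁴ / 104 = 1.3569 × 10⁻⁵ s⁻².
N = √(1.3569 × 10⁻⁵) = 3.6836 × 10⁻³ rad s⁻¹ → T = 2π/N = 1.7057 × 10³ s = 28.428 min ≈ 28.4 min.

28.4 min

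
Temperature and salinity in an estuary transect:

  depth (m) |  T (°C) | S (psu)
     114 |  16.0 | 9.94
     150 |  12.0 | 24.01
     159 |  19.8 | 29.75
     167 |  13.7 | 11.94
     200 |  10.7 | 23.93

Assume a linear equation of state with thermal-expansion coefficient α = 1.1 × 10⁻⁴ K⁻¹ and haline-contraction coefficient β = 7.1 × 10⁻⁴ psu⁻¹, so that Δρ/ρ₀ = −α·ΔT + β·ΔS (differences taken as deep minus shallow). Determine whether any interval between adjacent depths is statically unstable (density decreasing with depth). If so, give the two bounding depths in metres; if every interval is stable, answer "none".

Evaluate Δρ/ρ₀ = −αΔT + βΔS across each adjacent pair:
  114–150 m: −αΔT+βΔS = −(1.1 × 10⁻⁴)(-4.0)+(7.1 × 10⁻⁴)(+14.07) = 0.010 → stable
  150–159 m: −αΔT+βΔS = −(1.1 × 10⁻⁴)(+7.8)+(7.1 × 10⁻⁴)(+5.74) = 3.2 × 10⁻³ → stable
  159–167 m: −αΔT+βΔS = −(1.1 × 10⁻⁴)(-6.1)+(7.1 × 10⁻⁴)(-17.81) = -0.012 → UNSTABLE
  167–200 m: −αΔT+βΔS = −(1.1 × 10⁻⁴)(-3.0)+(7.1 × 10⁻⁴)(+11.99) = 8.8 × 10⁻³ → stable
The 159–167 m interval has Δρ < 0: lighter water underlies denser water.

159–167 m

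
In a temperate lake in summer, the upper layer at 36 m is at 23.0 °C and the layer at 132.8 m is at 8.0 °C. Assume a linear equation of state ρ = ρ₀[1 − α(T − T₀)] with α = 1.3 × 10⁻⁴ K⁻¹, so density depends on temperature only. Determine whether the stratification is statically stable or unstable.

stable

ΔT = 8.0 − 23.0 = -15.0 K, so Δρ/ρ₀ = −αΔT = 1.95 × 10⁻³.
Δρ/ρ₀ > 0, so Δρ > 0: deeper water is denser → statically stable.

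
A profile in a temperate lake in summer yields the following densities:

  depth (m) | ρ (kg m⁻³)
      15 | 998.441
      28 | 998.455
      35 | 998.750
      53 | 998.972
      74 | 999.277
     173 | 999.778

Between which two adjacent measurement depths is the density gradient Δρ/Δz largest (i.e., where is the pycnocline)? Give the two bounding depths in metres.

Compute the density gradient over each adjacent pair:
  15–28 m: Δρ/Δz = 0.014/13 = 1.1 × 10⁻³ kg m⁻⁴
  28–35 m: Δρ/Δz = 0.295/7 = 0.042 kg m⁻⁴
  35–53 m: Δρ/Δz = 0.222/18 = 0.012 kg m⁻⁴
  53–74 m: Δρ/Δz = 0.305/21 = 0.015 kg m⁻⁴
  74–173 m: Δρ/Δz = 0.501/99 = 5.1 × 10⁻³ kg m⁻⁴
The largest gradient is in the 28–35 m interval — the pycnocline.

28–35 m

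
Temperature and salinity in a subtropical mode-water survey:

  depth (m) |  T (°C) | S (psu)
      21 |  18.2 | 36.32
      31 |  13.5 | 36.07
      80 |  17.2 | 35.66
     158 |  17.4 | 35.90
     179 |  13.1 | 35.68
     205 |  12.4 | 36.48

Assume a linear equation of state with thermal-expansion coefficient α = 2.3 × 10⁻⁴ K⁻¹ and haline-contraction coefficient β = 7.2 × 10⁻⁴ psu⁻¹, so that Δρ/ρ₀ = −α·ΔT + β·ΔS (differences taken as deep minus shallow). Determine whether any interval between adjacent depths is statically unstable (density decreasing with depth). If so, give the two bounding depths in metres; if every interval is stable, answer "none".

31–80 m

Evaluate Δρ/ρ₀ = −αΔT + βΔS across each adjacent pair:
  21–31 m: −αΔT+βΔS = −(2.3 × 10⁻⁴)(-4.7)+(7.2 × 10⁻⁴)(-0.25) = 9.0 × 10⁻⁴ → stable
  31–80 m: −αΔT+βΔS = −(2.3 × 10⁻⁴)(+3.7)+(7.2 × 10⁻⁴)(-0.41) = -1.1 × 10⁻³ → UNSTABLE
  80–158 m: −αΔT+βΔS = −(2.3 × 10⁻⁴)(+0.2)+(7.2 × 10⁻⁴)(+0.24) = 1.3 × 10⁻⁴ → stable
  158–179 m: −αΔT+βΔS = −(2.3 × 10⁻⁴)(-4.3)+(7.2 × 10⁻⁴)(-0.22) = 8.3 × 10⁻⁴ → stable
  179–205 m: −αΔT+βΔS = −(2.3 × 10⁻⁴)(-0.7)+(7.2 × 10⁻⁴)(+0.80) = 7.4 × 10⁻⁴ → stable
The 31–80 m interval has Δρ < 0: lighter water underlies denser water.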